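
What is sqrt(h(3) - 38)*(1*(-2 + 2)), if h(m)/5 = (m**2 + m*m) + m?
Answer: 0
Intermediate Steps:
h(m) = 5*m + 10*m**2 (h(m) = 5*((m**2 + m*m) + m) = 5*((m**2 + m**2) + m) = 5*(2*m**2 + m) = 5*(m + 2*m**2) = 5*m + 10*m**2)
sqrt(h(3) - 38)*(1*(-2 + 2)) = sqrt(5*3*(1 + 2*3) - 38)*(1*(-2 + 2)) = sqrt(5*3*(1 + 6) - 38)*(1*0) = sqrt(5*3*7 - 38)*0 = sqrt(105 - 38)*0 = sqrt(67)*0 = 0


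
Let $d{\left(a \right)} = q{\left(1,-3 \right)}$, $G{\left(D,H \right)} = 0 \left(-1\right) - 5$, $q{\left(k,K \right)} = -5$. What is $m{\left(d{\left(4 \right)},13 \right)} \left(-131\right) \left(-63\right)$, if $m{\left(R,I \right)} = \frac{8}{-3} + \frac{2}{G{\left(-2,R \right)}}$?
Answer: $- \frac{126546}{5} \approx -25309.0$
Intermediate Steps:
$G{\left(D,H \right)} = -5$ ($G{\left(D,H \right)} = 0 - 5 = -5$)
$d{\left(a \right)} = -5$
$m{\left(R,I \right)} = - \frac{46}{15}$ ($m{\left(R,I \right)} = \frac{8}{-3} + \frac{2}{-5} = 8 \left(- \frac{1}{3}\right) + 2 \left(- \frac{1}{5}\right) = - \frac{8}{3} - \frac{2}{5} = - \frac{46}{15}$)
$m{\left(d{\left(4 \right)},13 \right)} \left(-131\right) \left(-63\right) = \left(- \frac{46}{15}\right) \left(-131\right) \left(-63\right) = \frac{6026}{15} \left(-63\right) = - \frac{126546}{5}$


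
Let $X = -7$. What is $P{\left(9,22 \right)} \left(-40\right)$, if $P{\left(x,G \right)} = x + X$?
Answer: $-80$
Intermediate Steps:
$P{\left(x,G \right)} = -7 + x$ ($P{\left(x,G \right)} = x - 7 = -7 + x$)
$P{\left(9,22 \right)} \left(-40\right) = \left(-7 + 9\right) \left(-40\right) = 2 \left(-40\right) = -80$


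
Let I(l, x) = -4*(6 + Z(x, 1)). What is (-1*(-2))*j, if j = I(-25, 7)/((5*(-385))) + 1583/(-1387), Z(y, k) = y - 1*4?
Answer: -5994686/2669975 ≈ -2.2452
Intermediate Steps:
Z(y, k) = -4 + y (Z(y, k) = y - 4 = -4 + y)
I(l, x) = -8 - 4*x (I(l, x) = -4*(6 + (-4 + x)) = -4*(2 + x) = -8 - 4*x)
j = -2997343/2669975 (j = (-8 - 4*7)/((5*(-385))) + 1583/(-1387) = (-8 - 28)/(-1925) + 1583*(-1/1387) = -36*(-1/1925) - 1583/1387 = 36/1925 - 1583/1387 = -2997343/2669975 ≈ -1.1226)
(-1*(-2))*j = -1*(-2)*(-2997343/2669975) = 2*(-2997343/2669975) = -5994686/2669975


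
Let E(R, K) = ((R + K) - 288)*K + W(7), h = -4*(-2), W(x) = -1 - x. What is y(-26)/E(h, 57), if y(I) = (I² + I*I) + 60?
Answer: -1412/12719 ≈ -0.11101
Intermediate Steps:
y(I) = 60 + 2*I² (y(I) = (I² + I²) + 60 = 2*I² + 60 = 60 + 2*I²)
h = 8
E(R, K) = -8 + K*(-288 + K + R) (E(R, K) = ((R + K) - 288)*K + (-1 - 1*7) = ((K + R) - 288)*K + (-1 - 7) = (-288 + K + R)*K - 8 = K*(-288 + K + R) - 8 = -8 + K*(-288 + K + R))
y(-26)/E(h, 57) = (60 + 2*(-26)²)/(-8 + 57² - 288*57 + 57*8) = (60 + 2*676)/(-8 + 3249 - 16416 + 456) = (60 + 1352)/(-12719) = 1412*(-1/12719) = -1412/12719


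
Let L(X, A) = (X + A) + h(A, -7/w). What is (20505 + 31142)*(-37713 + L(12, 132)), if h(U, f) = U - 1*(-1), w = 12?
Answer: -1933457092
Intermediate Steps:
h(U, f) = 1 + U (h(U, f) = U + 1 = 1 + U)
L(X, A) = 1 + X + 2*A (L(X, A) = (X + A) + (1 + A) = (A + X) + (1 + A) = 1 + X + 2*A)
(20505 + 31142)*(-37713 + L(12, 132)) = (20505 + 31142)*(-37713 + (1 + 12 + 2*132)) = 51647*(-37713 + (1 + 12 + 264)) = 51647*(-37713 + 277) = 51647*(-37436) = -1933457092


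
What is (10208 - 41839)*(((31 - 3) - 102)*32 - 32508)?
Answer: 1103162756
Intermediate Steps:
(10208 - 41839)*(((31 - 3) - 102)*32 - 32508) = -31631*((28 - 102)*32 - 32508) = -31631*(-74*32 - 32508) = -31631*(-2368 - 32508) = -31631*(-34876) = 1103162756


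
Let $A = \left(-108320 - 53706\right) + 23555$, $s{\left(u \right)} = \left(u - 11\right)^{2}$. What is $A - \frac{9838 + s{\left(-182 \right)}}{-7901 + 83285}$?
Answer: $- \frac{10438544951}{75384} \approx -1.3847 \cdot 10^{5}$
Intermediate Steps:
$s{\left(u \right)} = \left(-11 + u\right)^{2}$
$A = -138471$ ($A = -162026 + 23555 = -138471$)
$A - \frac{9838 + s{\left(-182 \right)}}{-7901 + 83285} = -138471 - \frac{9838 + \left(-11 - 182\right)^{2}}{-7901 + 83285} = -138471 - \frac{9838 + \left(-193\right)^{2}}{75384} = -138471 - \left(9838 + 37249\right) \frac{1}{75384} = -138471 - 47087 \cdot \frac{1}{75384} = -138471 - \frac{47087}{75384} = - \frac{10438544951}{75384}$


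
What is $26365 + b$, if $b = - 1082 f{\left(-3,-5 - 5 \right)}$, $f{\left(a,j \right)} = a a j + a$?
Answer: $126991$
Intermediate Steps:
$f{\left(a,j \right)} = a + j a^{2}$ ($f{\left(a,j \right)} = a^{2} j + a = j a^{2} + a = a + j a^{2}$)
$b = 100626$ ($b = - 1082 \left(- 3 \left(1 - 3 \left(-5 - 5\right)\right)\right) = - 1082 \left(- 3 \left(1 - -30\right)\right) = - 1082 \left(- 3 \left(1 + 30\right)\right) = - 1082 \left(\left(-3\right) 31\right) = \left(-1082\right) \left(-93\right) = 100626$)
$26365 + b = 26365 + 100626 = 126991$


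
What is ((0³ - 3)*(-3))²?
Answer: 81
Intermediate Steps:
((0³ - 3)*(-3))² = ((0 - 3)*(-3))² = (-3*(-3))² = 9² = 81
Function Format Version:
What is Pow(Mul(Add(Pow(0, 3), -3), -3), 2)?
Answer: 81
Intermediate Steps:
Pow(Mul(Add(Pow(0, 3), -3), -3), 2) = Pow(Mul(Add(0, -3), -3), 2) = Pow(Mul(-3, -3), 2) = Pow(9, 2) = 81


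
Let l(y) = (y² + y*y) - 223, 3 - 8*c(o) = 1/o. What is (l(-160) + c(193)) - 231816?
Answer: -139607419/772 ≈ -1.8084e+5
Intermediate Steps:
c(o) = 3/8 - 1/(8*o)
l(y) = -223 + 2*y² (l(y) = (y² + y²) - 223 = 2*y² - 223 = -223 + 2*y²)
(l(-160) + c(193)) - 231816 = ((-223 + 2*(-160)²) + (⅛)*(-1 + 3*193)/193) - 231816 = ((-223 + 2*25600) + (⅛)*(1/193)*(-1 + 579)) - 231816 = ((-223 + 51200) + (⅛)*(1/193)*578) - 231816 = (50977 + 289/772) - 231816 = 39354533/772 - 231816 = -139607419/772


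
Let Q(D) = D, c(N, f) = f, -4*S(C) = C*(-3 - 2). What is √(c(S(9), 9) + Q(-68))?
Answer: I*√59 ≈ 7.6811*I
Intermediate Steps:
S(C) = 5*C/4 (S(C) = -C*(-3 - 2)/4 = -C*(-5)/4 = -(-5)*C/4 = 5*C/4)
√(c(S(9), 9) + Q(-68)) = √(9 - 68) = √(-59) = I*√59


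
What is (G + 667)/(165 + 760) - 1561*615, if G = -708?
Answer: -888013916/925 ≈ -9.6002e+5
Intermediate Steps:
(G + 667)/(165 + 760) - 1561*615 = (-708 + 667)/(165 + 760) - 1561*615 = -41/925 - 960015 = -888013916/925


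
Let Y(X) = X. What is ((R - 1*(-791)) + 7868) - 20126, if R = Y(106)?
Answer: -11361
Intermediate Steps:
R = 106
((R - 1*(-791)) + 7868) - 20126 = ((106 - 1*(-791)) + 7868) - 20126 = ((106 + 791) + 7868) - 20126 = (897 + 7868) - 20126 = 8765 - 20126 = -11361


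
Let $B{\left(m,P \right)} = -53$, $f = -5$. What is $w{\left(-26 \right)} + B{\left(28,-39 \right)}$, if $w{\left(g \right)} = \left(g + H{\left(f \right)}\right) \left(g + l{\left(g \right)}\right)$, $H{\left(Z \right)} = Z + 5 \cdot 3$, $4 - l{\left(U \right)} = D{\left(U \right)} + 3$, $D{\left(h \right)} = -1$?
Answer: $331$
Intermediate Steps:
$l{\left(U \right)} = 2$ ($l{\left(U \right)} = 4 - \left(-1 + 3\right) = 4 - 2 = 2$)
$H{\left(Z \right)} = 15 + Z$ ($H{\left(Z \right)} = Z + 15 = 15 + Z$)
$w{\left(g \right)} = \left(2 + g\right) \left(10 + g\right)$ ($w{\left(g \right)} = \left(g + \left(15 - 5\right)\right) \left(g + 2\right) = \left(g + 10\right) \left(2 + g\right) = \left(10 + g\right) \left(2 + g\right) = \left(2 + g\right) \left(10 + g\right)$)
$w{\left(-26 \right)} + B{\left(28,-39 \right)} = \left(20 + \left(-26\right)^{2} + 12 \left(-26\right)\right) - 53 = \left(20 + 676 - 312\right) - 53 = 384 - 53 = 331$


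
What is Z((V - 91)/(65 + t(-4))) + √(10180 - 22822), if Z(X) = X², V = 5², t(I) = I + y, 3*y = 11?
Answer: 9801/9409 + 7*I*√258 ≈ 1.0417 + 112.44*I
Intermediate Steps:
y = 11/3 (y = (⅓)*11 = 11/3 ≈ 3.6667)
t(I) = 11/3 + I (t(I) = I + 11/3 = 11/3 + I)
V = 25
Z((V - 91)/(65 + t(-4))) + √(10180 - 22822) = ((25 - 91)/(65 + (11/3 - 4)))² + √(10180 - 22822) = (-66/(65 - ⅓))² + √(-12642) = (-66/194/3)² + 7*I*√258 = (-66*3/194)² + 7*I*√258 = (-99/97)² + 7*I*√258 = 9801/9409 + 7*I*√258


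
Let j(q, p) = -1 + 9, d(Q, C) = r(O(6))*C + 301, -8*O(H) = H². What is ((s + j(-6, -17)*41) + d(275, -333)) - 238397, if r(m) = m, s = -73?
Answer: -472685/2 ≈ -2.3634e+5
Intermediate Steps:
O(H) = -H²/8
d(Q, C) = 301 - 9*C/2 (d(Q, C) = (-⅛*6²)*C + 301 = (-⅛*36)*C + 301 = -9*C/2 + 301 = 301 - 9*C/2)
j(q, p) = 8
((s + j(-6, -17)*41) + d(275, -333)) - 238397 = ((-73 + 8*41) + (301 - 9/2*(-333))) - 238397 = ((-73 + 328) + (301 + 2997/2)) - 238397 = (255 + 3599/2) - 238397 = 4109/2 - 238397 = -472685/2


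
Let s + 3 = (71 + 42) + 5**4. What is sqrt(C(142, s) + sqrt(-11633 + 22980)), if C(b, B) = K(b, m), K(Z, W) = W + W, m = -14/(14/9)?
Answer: sqrt(-18 + sqrt(11347)) ≈ 9.4086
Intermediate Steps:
m = -9 (m = -14/(14*(1/9)) = -14/14/9 = -14*9/14 = -9)
K(Z, W) = 2*W
s = 735 (s = -3 + ((71 + 42) + 5**4) = -3 + (113 + 625) = -3 + 738 = 735)
C(b, B) = -18 (C(b, B) = 2*(-9) = -18)
sqrt(C(142, s) + sqrt(-11633 + 22980)) = sqrt(-18 + sqrt(-11633 + 22980)) = sqrt(-18 + sqrt(11347))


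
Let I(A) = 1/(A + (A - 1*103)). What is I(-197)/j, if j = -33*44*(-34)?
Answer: -1/24535896 ≈ -4.0757e-8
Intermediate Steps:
I(A) = 1/(-103 + 2*A) (I(A) = 1/(A + (A - 103)) = 1/(A + (-103 + A)) = 1/(-103 + 2*A))
j = 49368 (j = -1452*(-34) = 49368)
I(-197)/j = 1/((-103 + 2*(-197))*49368) = (1/49368)/(-103 - 394) = (1/49368)/(-497) = -1/497*1/49368 = -1/24535896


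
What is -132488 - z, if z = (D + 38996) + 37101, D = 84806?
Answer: -293391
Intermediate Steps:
z = 160903 (z = (84806 + 38996) + 37101 = 123802 + 37101 = 160903)
-132488 - z = -132488 - 1*160903 = -132488 - 160903 = -293391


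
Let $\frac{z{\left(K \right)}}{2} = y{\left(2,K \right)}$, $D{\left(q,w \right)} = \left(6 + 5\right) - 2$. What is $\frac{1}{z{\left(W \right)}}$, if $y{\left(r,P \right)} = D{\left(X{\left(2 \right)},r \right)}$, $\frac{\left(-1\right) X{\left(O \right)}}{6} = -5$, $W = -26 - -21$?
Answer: $\frac{1}{18} \approx 0.055556$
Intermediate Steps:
$W = -5$ ($W = -26 + 21 = -5$)
$X{\left(O \right)} = 30$ ($X{\left(O \right)} = \left(-6\right) \left(-5\right) = 30$)
$D{\left(q,w \right)} = 9$ ($D{\left(q,w \right)} = 11 - 2 = 9$)
$y{\left(r,P \right)} = 9$
$z{\left(K \right)} = 18$ ($z{\left(K \right)} = 2 \cdot 9 = 18$)
$\frac{1}{z{\left(W \right)}} = \frac{1}{18}$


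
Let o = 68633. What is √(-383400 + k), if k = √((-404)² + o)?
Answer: √(-383400 + 3*√25761) ≈ 618.8*I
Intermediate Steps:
k = 3*√25761 (k = √((-404)² + 68633) = √(163216 + 68633) = √231849 = 3*√25761 ≈ 481.51)
√(-383400 + k) = √(-383400 + 3*√25761)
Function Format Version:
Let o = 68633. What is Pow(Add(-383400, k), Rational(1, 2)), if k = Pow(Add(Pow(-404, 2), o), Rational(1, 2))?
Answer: Pow(Add(-383400, Mul(3, Pow(25761, Rational(1, 2)))), Rational(1, 2)) ≈ Mul(618.80, I)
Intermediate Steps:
k = Mul(3, Pow(25761, Rational(1, 2))) (k = Pow(Add(Pow(-404, 2), 68633), Rational(1, 2)) = Pow(Add(163216, 68633), Rational(1, 2)) = Pow(231849, Rational(1, 2)) = Mul(3, Pow(25761, Rational(1, 2))) ≈ 481.51)
Pow(Add(-383400, k), Rational(1, 2)) = Pow(Add(-383400, Mul(3, Pow(25761, Rational(1, 2)))), Rational(1, 2))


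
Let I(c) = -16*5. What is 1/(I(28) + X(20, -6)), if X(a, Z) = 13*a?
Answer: 1/180 ≈ 0.0055556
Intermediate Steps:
I(c) = -80
1/(I(28) + X(20, -6)) = 1/(-80 + 13*20) = 1/(-80 + 260) = 1/180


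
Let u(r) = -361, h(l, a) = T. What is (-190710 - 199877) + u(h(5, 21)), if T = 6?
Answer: -390948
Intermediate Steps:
h(l, a) = 6
(-190710 - 199877) + u(h(5, 21)) = (-190710 - 199877) - 361 = -390587 - 361 = -390948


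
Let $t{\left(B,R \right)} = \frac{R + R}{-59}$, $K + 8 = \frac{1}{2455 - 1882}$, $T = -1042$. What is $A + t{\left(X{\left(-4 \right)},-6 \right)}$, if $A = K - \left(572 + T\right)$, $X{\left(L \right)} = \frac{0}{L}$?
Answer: $\frac{15625769}{33807} \approx 462.21$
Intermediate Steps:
$K = - \frac{4583}{573}$ ($K = -8 + \frac{1}{2455 - 1882} = -8 + \frac{1}{573} = - \frac{4583}{573} \approx -7.9983$)
$X{\left(L \right)} = 0$
$t{\left(B,R \right)} = - \frac{2 R}{59}$ ($t{\left(B,R \right)} = 2 R \left(- \frac{1}{59}\right) = - \frac{2 R}{59}$)
$A = \frac{264727}{573}$ ($A = - \frac{4583}{573} - \left(572 - 1042\right) = - \frac{4583}{573} - -470 = - \frac{4583}{573} + 470 = \frac{264727}{573} \approx 462.0$)
$A + t{\left(X{\left(-4 \right)},-6 \right)} = \frac{264727}{573} - - \frac{12}{59} = \frac{264727}{573} + \frac{12}{59} = \frac{15625769}{33807}$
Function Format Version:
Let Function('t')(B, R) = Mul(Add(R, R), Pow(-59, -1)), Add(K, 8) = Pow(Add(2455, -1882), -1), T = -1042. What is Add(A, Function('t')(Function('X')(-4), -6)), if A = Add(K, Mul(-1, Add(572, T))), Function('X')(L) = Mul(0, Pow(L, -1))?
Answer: Rational(15625769, 33807) ≈ 462.21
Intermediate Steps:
K = Rational(-4583, 573) (K = Add(-8, Pow(Add(2455, -1882), -1)) = Add(-8, Pow(573, -1)) = Add(-8, Rational(1, 573)) = Rational(-4583, 573) ≈ -7.9983)
Function('X')(L) = 0
Function('t')(B, R) = Mul(Rational(-2, 59), R) (Function('t')(B, R) = Mul(Mul(2, R), Rational(-1, 59)) = Mul(Rational(-2, 59), R))
A = Rational(264727, 573) (A = Add(Rational(-4583, 573), Mul(-1, Add(572, -1042))) = Add(Rational(-4583, 573), Mul(-1, -470)) = Add(Rational(-4583, 573), 470) = Rational(264727, 573) ≈ 462.00)
Add(A, Function('t')(Function('X')(-4), -6)) = Add(Rational(264727, 573), Mul(Rational(-2, 59), -6)) = Add(Rational(264727, 573), Rational(12, 59)) = Rational(15625769, 33807)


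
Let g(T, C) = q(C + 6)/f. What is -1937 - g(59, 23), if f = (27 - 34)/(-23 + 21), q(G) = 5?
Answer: -13569/7 ≈ -1938.4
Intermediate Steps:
f = 7/2 (f = -7/(-2) = -7*(-1/2) = 7/2 ≈ 3.5000)
g(T, C) = 10/7 (g(T, C) = 5/(7/2) = 5*(2/7) = 10/7)
-1937 - g(59, 23) = -1937 - 1*10/7 = -1937 - 10/7 = -13569/7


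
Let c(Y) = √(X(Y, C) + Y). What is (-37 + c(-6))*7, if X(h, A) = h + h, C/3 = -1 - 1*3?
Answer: -259 + 21*I*√2 ≈ -259.0 + 29.698*I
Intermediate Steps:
C = -12 (C = 3*(-1 - 1*3) = 3*(-1 - 3) = 3*(-4) = -12)
X(h, A) = 2*h
c(Y) = √3*√Y (c(Y) = √(2*Y + Y) = √(3*Y) = √3*√Y)
(-37 + c(-6))*7 = (-37 + √3*√(-6))*7 = (-37 + √3*(I*√6))*7 = (-37 + 3*I*√2)*7 = -259 + 21*I*√2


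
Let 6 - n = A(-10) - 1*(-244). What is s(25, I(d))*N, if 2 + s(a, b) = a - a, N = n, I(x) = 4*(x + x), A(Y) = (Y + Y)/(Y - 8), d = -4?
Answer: 4304/9 ≈ 478.22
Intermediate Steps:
A(Y) = 2*Y/(-8 + Y) (A(Y) = (2*Y)/(-8 + Y) = 2*Y/(-8 + Y))
I(x) = 8*x (I(x) = 4*(2*x) = 8*x)
n = -2152/9 (n = 6 - (2*(-10)/(-8 - 10) - 1*(-244)) = 6 - (2*(-10)/(-18) + 244) = 6 - (2*(-10)*(-1/18) + 244) = 6 - (10/9 + 244) = 6 - 1*2206/9 = 6 - 2206/9 = -2152/9 ≈ -239.11)
N = -2152/9 ≈ -239.11
s(a, b) = -2 (s(a, b) = -2 + (a - a) = -2 + 0 = -2)
s(25, I(d))*N = -2*(-2152/9) = 4304/9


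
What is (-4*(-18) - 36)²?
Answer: 1296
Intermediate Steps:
(-4*(-18) - 36)² = (72 - 36)² = 36² = 1296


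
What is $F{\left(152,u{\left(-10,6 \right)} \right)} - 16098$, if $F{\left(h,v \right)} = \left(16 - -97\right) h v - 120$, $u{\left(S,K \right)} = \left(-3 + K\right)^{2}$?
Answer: $138366$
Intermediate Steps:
$F{\left(h,v \right)} = -120 + 113 h v$ ($F{\left(h,v \right)} = \left(16 + 97\right) h v - 120 = 113 h v - 120 = -120 + 113 h v$)
$F{\left(152,u{\left(-10,6 \right)} \right)} - 16098 = \left(-120 + 113 \cdot 152 \left(-3 + 6\right)^{2}\right) - 16098 = \left(-120 + 113 \cdot 152 \cdot 3^{2}\right) - 16098 = \left(-120 + 113 \cdot 152 \cdot 9\right) - 16098 = \left(-120 + 154584\right) - 16098 = 154464 - 16098 = 138366$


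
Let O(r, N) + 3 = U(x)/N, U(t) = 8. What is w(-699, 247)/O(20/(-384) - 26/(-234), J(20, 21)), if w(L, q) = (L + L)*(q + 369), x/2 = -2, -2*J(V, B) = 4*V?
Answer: 269115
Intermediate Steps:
J(V, B) = -2*V
x = -4 (x = 2*(-2) = -4)
w(L, q) = 2*L*(369 + q) (w(L, q) = (2*L)*(369 + q) = 2*L*(369 + q))
O(r, N) = -3 + 8/N
w(-699, 247)/O(20/(-384) - 26/(-234), J(20, 21)) = (2*(-699)*(369 + 247))/(-3 + 8/((-2*20))) = (2*(-699)*616)/(-3 + 8/(-40)) = -861168/(-3 + 8*(-1/40)) = -861168/(-3 - ⅕) = -861168/(-16/5) = -861168*(-5/16) = 269115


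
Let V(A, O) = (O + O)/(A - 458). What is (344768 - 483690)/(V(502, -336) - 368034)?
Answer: 764071/2024271 ≈ 0.37745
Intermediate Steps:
V(A, O) = 2*O/(-458 + A) (V(A, O) = (2*O)/(-458 + A) = 2*O/(-458 + A))
(344768 - 483690)/(V(502, -336) - 368034) = (344768 - 483690)/(2*(-336)/(-458 + 502) - 368034) = -138922/(2*(-336)/44 - 368034) = -138922/(2*(-336)*(1/44) - 368034) = -138922/(-168/11 - 368034) = -138922/(-4048542/11) = -138922*(-11/4048542) = 764071/2024271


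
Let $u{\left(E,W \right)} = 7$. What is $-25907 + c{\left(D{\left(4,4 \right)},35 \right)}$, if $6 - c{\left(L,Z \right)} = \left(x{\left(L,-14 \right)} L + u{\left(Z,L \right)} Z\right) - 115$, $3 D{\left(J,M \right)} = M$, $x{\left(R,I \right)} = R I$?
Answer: $- \frac{234055}{9} \approx -26006.0$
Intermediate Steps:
$x{\left(R,I \right)} = I R$
$D{\left(J,M \right)} = \frac{M}{3}$
$c{\left(L,Z \right)} = 121 - 7 Z + 14 L^{2}$ ($c{\left(L,Z \right)} = 6 - \left(\left(- 14 L L + 7 Z\right) - 115\right) = 6 - \left(\left(- 14 L^{2} + 7 Z\right) - 115\right) = 6 - \left(-115 - 14 L^{2} + 7 Z\right) = 6 + \left(115 - 7 Z + 14 L^{2}\right) = 121 - 7 Z + 14 L^{2}$)
$-25907 + c{\left(D{\left(4,4 \right)},35 \right)} = -25907 + \left(121 - 245 + 14 \left(\frac{1}{3} \cdot 4\right)^{2}\right) = -25907 + \left(121 - 245 + 14 \left(\frac{4}{3}\right)^{2}\right) = -25907 + \left(121 - 245 + 14 \cdot \frac{16}{9}\right) = -25907 + \left(121 - 245 + \frac{224}{9}\right) = -25907 - \frac{892}{9} = - \frac{234055}{9}$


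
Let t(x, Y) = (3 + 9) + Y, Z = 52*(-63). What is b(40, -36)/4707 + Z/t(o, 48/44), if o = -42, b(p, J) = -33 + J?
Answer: -1570661/6276 ≈ -250.26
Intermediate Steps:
Z = -3276
t(x, Y) = 12 + Y
b(40, -36)/4707 + Z/t(o, 48/44) = (-33 - 36)/4707 - 3276/(12 + 48/44) = -69*1/4707 - 3276/(12 + 48*(1/44)) = -23/1569 - 3276/(12 + 12/11) = -23/1569 - 3276/144/11 = -23/1569 - 3276*11/144 = -23/1569 - 1001/4 = -1570661/6276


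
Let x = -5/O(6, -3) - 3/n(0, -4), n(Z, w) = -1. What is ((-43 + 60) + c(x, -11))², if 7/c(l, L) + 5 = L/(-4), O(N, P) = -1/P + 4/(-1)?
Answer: 15625/81 ≈ 192.90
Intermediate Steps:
O(N, P) = -4 - 1/P (O(N, P) = -1/P + 4*(-1) = -1/P - 4 = -4 - 1/P)
x = 48/11 (x = -5/(-4 - 1/(-3)) - 3/(-1) = -5/(-4 - 1*(-⅓)) - 3*(-1) = -5/(-4 + ⅓) + 3 = -5/(-11/3) + 3 = -5*(-3/11) + 3 = 15/11 + 3 = 48/11 ≈ 4.3636)
c(l, L) = 7/(-5 - L/4) (c(l, L) = 7/(-5 + L/(-4)) = 7/(-5 + L*(-¼)) = 7/(-5 - L/4))
((-43 + 60) + c(x, -11))² = ((-43 + 60) - 28/(20 - 11))² = (17 - 28/9)² = (125/9)² = 15625/81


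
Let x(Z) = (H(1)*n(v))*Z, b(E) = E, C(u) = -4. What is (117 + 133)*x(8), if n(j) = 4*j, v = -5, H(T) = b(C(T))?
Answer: 160000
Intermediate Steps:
H(T) = -4
x(Z) = 80*Z (x(Z) = (-16*(-5))*Z = (-4*(-20))*Z = 80*Z)
(117 + 133)*x(8) = (117 + 133)*(80*8) = 250*640 = 160000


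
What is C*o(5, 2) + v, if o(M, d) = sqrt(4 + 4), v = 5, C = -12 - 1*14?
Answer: 5 - 52*sqrt(2) ≈ -68.539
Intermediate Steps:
C = -26 (C = -12 - 14 = -26)
o(M, d) = 2*sqrt(2) (o(M, d) = sqrt(8) = 2*sqrt(2))
C*o(5, 2) + v = -52*sqrt(2) + 5 = 5 - 52*sqrt(2)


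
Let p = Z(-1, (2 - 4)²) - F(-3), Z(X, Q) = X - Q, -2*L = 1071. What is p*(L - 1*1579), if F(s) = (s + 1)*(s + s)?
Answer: 71893/2 ≈ 35947.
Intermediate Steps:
L = -1071/2 (L = -½*1071 = -1071/2 ≈ -535.50)
F(s) = 2*s*(1 + s) (F(s) = (1 + s)*(2*s) = 2*s*(1 + s))
p = -17 (p = (-1 - (2 - 4)²) - 2*(-3)*(1 - 3) = (-1 - 1*(-2)²) - 2*(-3)*(-2) = (-1 - 1*4) - 1*12 = (-1 - 4) - 12 = -5 - 12 = -17)
p*(L - 1*1579) = -17*(-1071/2 - 1*1579) = -17*(-1071/2 - 1579) = -17*(-4229/2) = 71893/2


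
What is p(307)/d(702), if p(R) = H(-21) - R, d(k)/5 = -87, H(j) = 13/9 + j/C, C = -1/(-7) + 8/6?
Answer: 89219/121365 ≈ 0.73513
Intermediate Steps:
C = 31/21 (C = -1*(-⅐) + 8*(⅙) = ⅐ + 4/3 = 31/21 ≈ 1.4762)
H(j) = 13/9 + 21*j/31 (H(j) = 13/9 + j/(31/21) = 13*(⅑) + j*(21/31) = 13/9 + 21*j/31)
d(k) = -435 (d(k) = 5*(-87) = -435)
p(R) = -3566/279 - R (p(R) = (13/9 + (21/31)*(-21)) - R = (13/9 - 441/31) - R = -3566/279 - R)
p(307)/d(702) = (-3566/279 - 1*307)/(-435) = (-3566/279 - 307)*(-1/435) = -89219/279*(-1/435) = 89219/121365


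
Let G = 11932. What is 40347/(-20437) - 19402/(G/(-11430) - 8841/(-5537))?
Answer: -1792589264222643/51070816343 ≈ -35100.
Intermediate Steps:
40347/(-20437) - 19402/(G/(-11430) - 8841/(-5537)) = 40347/(-20437) - 19402/(11932/(-11430) - 8841/(-5537)) = 40347*(-1/20437) - 19402/(11932*(-1/11430) - 8841*(-1/5537)) = -40347/20437 - 19402/(-5966/5715 + 1263/791) = -40347/20437 - 19402/2498939/4520565 = -40347/20437 - 19402*4520565/2498939 = -40347/20437 - 87708002130/2498939 = -1792589264222643/51070816343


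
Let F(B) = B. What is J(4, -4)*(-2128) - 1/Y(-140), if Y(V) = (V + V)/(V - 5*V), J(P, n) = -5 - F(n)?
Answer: 2130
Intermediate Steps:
J(P, n) = -5 - n
Y(V) = -1/2 (Y(V) = (2*V)/((-4*V)) = (2*V)*(-1/(4*V)) = -1/2)
J(4, -4)*(-2128) - 1/Y(-140) = (-5 - 1*(-4))*(-2128) - 1/(-1/2) = (-5 + 4)*(-2128) - 1*(-2) = -1*(-2128) + 2 = 2128 + 2 = 2130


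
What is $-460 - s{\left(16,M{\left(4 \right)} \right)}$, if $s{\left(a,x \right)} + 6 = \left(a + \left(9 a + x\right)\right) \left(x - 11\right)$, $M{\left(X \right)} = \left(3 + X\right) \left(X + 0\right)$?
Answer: $-3650$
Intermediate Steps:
$M{\left(X \right)} = X \left(3 + X\right)$ ($M{\left(X \right)} = \left(3 + X\right) X = X \left(3 + X\right)$)
$s{\left(a,x \right)} = -6 + \left(-11 + x\right) \left(x + 10 a\right)$ ($s{\left(a,x \right)} = -6 + \left(a + \left(9 a + x\right)\right) \left(x - 11\right) = -6 + \left(a + \left(x + 9 a\right)\right) \left(-11 + x\right) = -6 + \left(x + 10 a\right) \left(-11 + x\right) = -6 + \left(-11 + x\right) \left(x + 10 a\right)$)
$-460 - s{\left(16,M{\left(4 \right)} \right)} = -460 - \left(-6 + \left(4 \left(3 + 4\right)\right)^{2} - 1760 - 11 \cdot 4 \left(3 + 4\right) + 10 \cdot 16 \cdot 4 \left(3 + 4\right)\right) = -460 - \left(-6 + \left(4 \cdot 7\right)^{2} - 1760 - 11 \cdot 4 \cdot 7 + 10 \cdot 16 \cdot 4 \cdot 7\right) = -460 - \left(-6 + 28^{2} - 1760 - 308 + 10 \cdot 16 \cdot 28\right) = -460 - \left(-6 + 784 - 1760 - 308 + 4480\right) = -460 - 3190 = -3650$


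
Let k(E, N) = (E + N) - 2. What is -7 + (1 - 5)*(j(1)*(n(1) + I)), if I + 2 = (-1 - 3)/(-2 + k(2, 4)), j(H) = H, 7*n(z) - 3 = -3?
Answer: 9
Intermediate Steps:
n(z) = 0 (n(z) = 3/7 + (⅐)*(-3) = 3/7 - 3/7 = 0)
k(E, N) = -2 + E + N
I = -4 (I = -2 + (-1 - 3)/(-2 + (-2 + 2 + 4)) = -2 - 4/(-2 + 4) = -2 - 4/2 = -2 - 4*½ = -2 - 2 = -4)
-7 + (1 - 5)*(j(1)*(n(1) + I)) = -7 + (1 - 5)*(1*(0 - 4)) = -7 - 4*(-4) = -7 + 16 = 9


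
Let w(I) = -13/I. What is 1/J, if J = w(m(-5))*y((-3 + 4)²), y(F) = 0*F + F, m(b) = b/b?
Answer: -1/13 ≈ -0.076923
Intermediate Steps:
m(b) = 1
y(F) = F (y(F) = 0 + F = F)
J = -13 (J = (-13/1)*(-3 + 4)² = -13*1*1² = -13*1 = -13)
1/J = 1/(-13) = -1/13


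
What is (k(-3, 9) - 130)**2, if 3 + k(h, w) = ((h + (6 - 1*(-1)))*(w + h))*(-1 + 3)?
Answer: 7225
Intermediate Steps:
k(h, w) = -3 + 2*(7 + h)*(h + w) (k(h, w) = -3 + ((h + (6 - 1*(-1)))*(w + h))*(-1 + 3) = -3 + ((h + (6 + 1))*(h + w))*2 = -3 + ((h + 7)*(h + w))*2 = -3 + ((7 + h)*(h + w))*2 = -3 + 2*(7 + h)*(h + w))
(k(-3, 9) - 130)**2 = ((-3 + 2*(-3)**2 + 14*(-3) + 14*9 + 2*(-3)*9) - 130)**2 = ((-3 + 2*9 - 42 + 126 - 54) - 130)**2 = ((-3 + 18 - 42 + 126 - 54) - 130)**2 = (45 - 130)**2 = (-85)**2 = 7225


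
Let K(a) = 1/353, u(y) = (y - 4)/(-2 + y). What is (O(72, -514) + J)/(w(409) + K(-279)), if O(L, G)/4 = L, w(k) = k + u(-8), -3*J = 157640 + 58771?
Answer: -126813485/724008 ≈ -175.15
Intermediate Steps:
u(y) = (-4 + y)/(-2 + y)
J = -72137 (J = -(157640 + 58771)/3 = -⅓*216411 = -72137)
w(k) = 6/5 + k (w(k) = k + (-4 - 8)/(-2 - 8) = k - 12/(-10) = k - ⅒*(-12) = k + 6/5 = 6/5 + k)
O(L, G) = 4*L
K(a) = 1/353
(O(72, -514) + J)/(w(409) + K(-279)) = (4*72 - 72137)/((6/5 + 409) + 1/353) = (288 - 72137)/(2051/5 + 1/353) = -71849/724008/1765 = -71849*1765/724008 = -126813485/724008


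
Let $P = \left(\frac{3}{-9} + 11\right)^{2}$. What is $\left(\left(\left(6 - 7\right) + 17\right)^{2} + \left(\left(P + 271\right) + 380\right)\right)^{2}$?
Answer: $\frac{84400969}{81} \approx 1.042 \cdot 10^{6}$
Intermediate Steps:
$P = \frac{1024}{9}$ ($P = \left(3 \left(- \frac{1}{9}\right) + 11\right)^{2} = \left(- \frac{1}{3} + 11\right)^{2} = \left(\frac{32}{3}\right)^{2} = \frac{1024}{9} \approx 113.78$)
$\left(\left(\left(6 - 7\right) + 17\right)^{2} + \left(\left(P + 271\right) + 380\right)\right)^{2} = \left(\left(\left(6 - 7\right) + 17\right)^{2} + \left(\left(\frac{1024}{9} + 271\right) + 380\right)\right)^{2} = \left(\left(\left(6 - 7\right) + 17\right)^{2} + \left(\frac{3463}{9} + 380\right)\right)^{2} = \left(\left(-1 + 17\right)^{2} + \frac{6883}{9}\right)^{2} = \left(16^{2} + \frac{6883}{9}\right)^{2} = \left(256 + \frac{6883}{9}\right)^{2} = \left(\frac{9187}{9}\right)^{2} = \frac{84400969}{81}$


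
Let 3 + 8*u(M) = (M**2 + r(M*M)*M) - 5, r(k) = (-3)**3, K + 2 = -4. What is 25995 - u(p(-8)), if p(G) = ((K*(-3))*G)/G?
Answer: 104065/4 ≈ 26016.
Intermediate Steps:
K = -6 (K = -2 - 4 = -6)
r(k) = -27
p(G) = 18 (p(G) = ((-6*(-3))*G)/G = (18*G)/G = 18)
u(M) = -1 - 27*M/8 + M**2/8 (u(M) = -3/8 + ((M**2 - 27*M) - 5)/8 = -3/8 + (-5 + M**2 - 27*M)/8 = -3/8 + (-5/8 - 27*M/8 + M**2/8) = -1 - 27*M/8 + M**2/8)
25995 - u(p(-8)) = 25995 - (-1 - 27/8*18 + (1/8)*18**2) = 25995 - (-1 - 243/4 + (1/8)*324) = 25995 - (-1 - 243/4 + 81/2) = 25995 - 1*(-85/4) = 25995 + 85/4 = 104065/4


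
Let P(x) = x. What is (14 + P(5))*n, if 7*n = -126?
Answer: -342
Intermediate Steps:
n = -18 (n = (⅐)*(-126) = -18)
(14 + P(5))*n = (14 + 5)*(-18) = 19*(-18) = -342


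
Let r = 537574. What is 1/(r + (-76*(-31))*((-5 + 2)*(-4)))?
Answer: 1/565846 ≈ 1.7673e-6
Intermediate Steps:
1/(r + (-76*(-31))*((-5 + 2)*(-4))) = 1/(537574 + (-76*(-31))*((-5 + 2)*(-4))) = 1/(537574 + 2356*(-3*(-4))) = 1/(537574 + 2356*12) = 1/(537574 + 28272) = 1/565846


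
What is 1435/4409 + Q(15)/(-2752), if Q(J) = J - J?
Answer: 1435/4409 ≈ 0.32547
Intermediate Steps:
Q(J) = 0
1435/4409 + Q(15)/(-2752) = 1435/4409 + 0/(-2752) = 1435*(1/4409) + 0*(-1/2752) = 1435/4409 + 0 = 1435/4409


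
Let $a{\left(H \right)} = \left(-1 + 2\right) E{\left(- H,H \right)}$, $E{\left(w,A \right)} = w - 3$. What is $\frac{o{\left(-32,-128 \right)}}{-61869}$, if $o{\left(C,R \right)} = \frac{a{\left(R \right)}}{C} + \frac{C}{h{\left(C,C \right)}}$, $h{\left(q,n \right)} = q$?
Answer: $\frac{31}{659936} \approx 4.6974 \cdot 10^{-5}$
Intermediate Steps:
$E{\left(w,A \right)} = -3 + w$ ($E{\left(w,A \right)} = w - 3 = -3 + w$)
$a{\left(H \right)} = -3 - H$ ($a{\left(H \right)} = \left(-1 + 2\right) \left(-3 - H\right) = 1 \left(-3 - H\right) = -3 - H$)
$o{\left(C,R \right)} = 1 + \frac{-3 - R}{C}$ ($o{\left(C,R \right)} = \frac{-3 - R}{C} + \frac{C}{C} = \frac{-3 - R}{C} + 1 = 1 + \frac{-3 - R}{C}$)
$\frac{o{\left(-32,-128 \right)}}{-61869} = \frac{\frac{1}{-32} \left(-3 - 32 - -128\right)}{-61869} = - \frac{-3 - 32 + 128}{32} \left(- \frac{1}{61869}\right) = \left(- \frac{1}{32}\right) 93 \left(- \frac{1}{61869}\right) = \left(- \frac{93}{32}\right) \left(- \frac{1}{61869}\right) = \frac{31}{659936}$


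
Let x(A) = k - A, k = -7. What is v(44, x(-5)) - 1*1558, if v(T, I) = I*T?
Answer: -1646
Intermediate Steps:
x(A) = -7 - A
v(44, x(-5)) - 1*1558 = (-7 - 1*(-5))*44 - 1*1558 = (-7 + 5)*44 - 1558 = -2*44 - 1558 = -88 - 1558 = -1646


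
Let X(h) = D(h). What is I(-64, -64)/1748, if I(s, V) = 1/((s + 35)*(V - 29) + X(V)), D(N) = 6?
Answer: 1/4724844 ≈ 2.1165e-7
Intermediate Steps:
X(h) = 6
I(s, V) = 1/(6 + (-29 + V)*(35 + s)) (I(s, V) = 1/((s + 35)*(V - 29) + 6) = 1/((35 + s)*(-29 + V) + 6) = 1/((-29 + V)*(35 + s) + 6) = 1/(6 + (-29 + V)*(35 + s)))
I(-64, -64)/1748 = 1/(-1009 - 29*(-64) + 35*(-64) - 64*(-64)*1748) = (1/1748)/(-1009 + 1856 - 2240 + 4096) = (1/1748)/2703 = (1/2703)*(1/1748) = 1/4724844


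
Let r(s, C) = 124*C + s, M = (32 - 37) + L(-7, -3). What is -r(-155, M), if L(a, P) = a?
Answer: 1643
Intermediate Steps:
M = -12 (M = (32 - 37) - 7 = -5 - 7 = -12)
r(s, C) = s + 124*C
-r(-155, M) = -(-155 + 124*(-12)) = -(-155 - 1488) = -1*(-1643) = 1643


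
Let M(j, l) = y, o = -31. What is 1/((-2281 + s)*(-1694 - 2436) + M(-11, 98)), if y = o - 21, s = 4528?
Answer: -1/9280162 ≈ -1.0776e-7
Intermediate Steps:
y = -52 (y = -31 - 21 = -52)
M(j, l) = -52
1/((-2281 + s)*(-1694 - 2436) + M(-11, 98)) = 1/((-2281 + 4528)*(-1694 - 2436) - 52) = 1/(2247*(-4130) - 52) = 1/(-9280110 - 52) = 1/(-9280162) = -1/9280162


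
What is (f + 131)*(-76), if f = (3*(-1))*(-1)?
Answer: -10184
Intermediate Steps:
f = 3 (f = -3*(-1) = 3)
(f + 131)*(-76) = (3 + 131)*(-76) = 134*(-76) = -10184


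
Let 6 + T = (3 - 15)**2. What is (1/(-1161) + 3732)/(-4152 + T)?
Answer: -4332851/4660254 ≈ -0.92975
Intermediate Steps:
T = 138 (T = -6 + (3 - 15)**2 = -6 + (-12)**2 = -6 + 144 = 138)
(1/(-1161) + 3732)/(-4152 + T) = (1/(-1161) + 3732)/(-4152 + 138) = (-1/1161 + 3732)/(-4014) = (4332851/1161)*(-1/4014) = -4332851/4660254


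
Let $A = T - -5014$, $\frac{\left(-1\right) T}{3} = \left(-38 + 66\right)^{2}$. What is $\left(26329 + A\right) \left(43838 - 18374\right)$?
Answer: $738226824$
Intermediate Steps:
$T = -2352$ ($T = - 3 \left(-38 + 66\right)^{2} = - 3 \cdot 28^{2} = \left(-3\right) 784 = -2352$)
$A = 2662$ ($A = -2352 - -5014 = -2352 + 5014 = 2662$)
$\left(26329 + A\right) \left(43838 - 18374\right) = \left(26329 + 2662\right) \left(43838 - 18374\right) = 28991 \cdot 25464 = 738226824$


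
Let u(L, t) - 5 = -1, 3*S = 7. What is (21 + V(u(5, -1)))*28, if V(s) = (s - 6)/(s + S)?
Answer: 11004/19 ≈ 579.16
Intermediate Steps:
S = 7/3 (S = (⅓)*7 = 7/3 ≈ 2.3333)
u(L, t) = 4 (u(L, t) = 5 - 1 = 4)
V(s) = (-6 + s)/(7/3 + s) (V(s) = (s - 6)/(s + 7/3) = (-6 + s)/(7/3 + s))
(21 + V(u(5, -1)))*28 = (21 + 3*(-6 + 4)/(7 + 3*4))*28 = (21 + 3*(-2)/(7 + 12))*28 = (21 + 3*(-2)/19)*28 = (21 + 3*(1/19)*(-2))*28 = (21 - 6/19)*28 = (393/19)*28 = 11004/19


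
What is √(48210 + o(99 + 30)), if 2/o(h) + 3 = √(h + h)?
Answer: √(-144628 + 48210*√258)/√(-3 + √258) ≈ 219.57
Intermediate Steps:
o(h) = 2/(-3 + √2*√h) (o(h) = 2/(-3 + √(h + h)) = 2/(-3 + √(2*h)) = 2/(-3 + √2*√h))
√(48210 + o(99 + 30)) = √(48210 + 2/(-3 + √2*√(99 + 30))) = √(48210 + 2/(-3 + √2*√129)) = √(48210 + 2/(-3 + √258))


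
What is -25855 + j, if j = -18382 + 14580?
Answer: -29657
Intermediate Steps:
j = -3802
-25855 + j = -25855 - 3802 = -29657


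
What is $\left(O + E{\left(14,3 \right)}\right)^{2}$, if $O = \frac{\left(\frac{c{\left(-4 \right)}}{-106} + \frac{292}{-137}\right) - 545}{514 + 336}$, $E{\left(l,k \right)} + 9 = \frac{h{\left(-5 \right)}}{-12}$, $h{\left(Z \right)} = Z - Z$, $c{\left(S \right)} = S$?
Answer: $\frac{3542522907695409}{38091732422500} \approx 93.0$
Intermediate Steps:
$h{\left(Z \right)} = 0$
$E{\left(l,k \right)} = -9$ ($E{\left(l,k \right)} = -9 + \frac{0}{-12} = -9 + 0 \left(- \frac{1}{12}\right) = -9 + 0 = -9$)
$O = - \frac{3972447}{6171850}$ ($O = \frac{\left(- \frac{4}{-106} + \frac{292}{-137}\right) - 545}{514 + 336} = \frac{\left(\left(-4\right) \left(- \frac{1}{106}\right) + 292 \left(- \frac{1}{137}\right)\right) - 545}{850} = \left(\left(\frac{2}{53} - \frac{292}{137}\right) - 545\right) \frac{1}{850} = \left(- \frac{15202}{7261} - 545\right) \frac{1}{850} = \left(- \frac{3972447}{7261}\right) \frac{1}{850} = - \frac{3972447}{6171850} \approx -0.64364$)
$\left(O + E{\left(14,3 \right)}\right)^{2} = \left(- \frac{3972447}{6171850} - 9\right)^{2} = \left(- \frac{59519097}{6171850}\right)^{2} = \frac{3542522907695409}{38091732422500}$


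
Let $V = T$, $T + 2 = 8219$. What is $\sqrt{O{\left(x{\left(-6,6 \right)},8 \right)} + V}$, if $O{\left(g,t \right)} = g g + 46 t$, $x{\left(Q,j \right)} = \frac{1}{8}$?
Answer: $\frac{3 \sqrt{61049}}{8} \approx 92.655$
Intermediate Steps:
$x{\left(Q,j \right)} = \frac{1}{8}$
$T = 8217$ ($T = -2 + 8219 = 8217$)
$O{\left(g,t \right)} = g^{2} + 46 t$
$V = 8217$
$\sqrt{O{\left(x{\left(-6,6 \right)},8 \right)} + V} = \sqrt{\left(\left(\frac{1}{8}\right)^{2} + 46 \cdot 8\right) + 8217} = \sqrt{\left(\frac{1}{64} + 368\right) + 8217} = \sqrt{\frac{23553}{64} + 8217} = \sqrt{\frac{549441}{64}} = \frac{3 \sqrt{61049}}{8}$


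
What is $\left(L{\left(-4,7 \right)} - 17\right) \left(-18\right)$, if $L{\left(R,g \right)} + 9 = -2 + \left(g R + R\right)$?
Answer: $1080$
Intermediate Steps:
$L{\left(R,g \right)} = -11 + R + R g$ ($L{\left(R,g \right)} = -9 - \left(2 - R - g R\right) = -9 - \left(2 - R - R g\right) = -9 + \left(-2 + R + R g\right) = -11 + R + R g$)
$\left(L{\left(-4,7 \right)} - 17\right) \left(-18\right) = \left(\left(-11 - 4 - 28\right) - 17\right) \left(-18\right) = \left(-43 - 17\right) \left(-18\right) = \left(-60\right) \left(-18\right) = 1080$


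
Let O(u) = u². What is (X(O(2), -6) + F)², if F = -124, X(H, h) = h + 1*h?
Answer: 18496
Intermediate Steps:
X(H, h) = 2*h (X(H, h) = h + h = 2*h)
(X(O(2), -6) + F)² = (2*(-6) - 124)² = (-12 - 124)² = (-136)² = 18496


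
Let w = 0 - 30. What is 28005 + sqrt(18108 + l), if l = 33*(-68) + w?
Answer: 28005 + sqrt(15834) ≈ 28131.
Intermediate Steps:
w = -30
l = -2274 (l = 33*(-68) - 30 = -2244 - 30 = -2274)
28005 + sqrt(18108 + l) = 28005 + sqrt(18108 - 2274) = 28005 + sqrt(15834)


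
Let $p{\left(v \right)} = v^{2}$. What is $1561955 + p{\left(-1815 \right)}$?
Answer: $4856180$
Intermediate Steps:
$1561955 + p{\left(-1815 \right)} = 1561955 + \left(-1815\right)^{2} = 1561955 + 3294225 = 4856180$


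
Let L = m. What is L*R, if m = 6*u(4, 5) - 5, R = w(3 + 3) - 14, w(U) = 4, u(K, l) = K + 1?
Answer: -250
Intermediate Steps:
u(K, l) = 1 + K
R = -10 (R = 4 - 14 = -10)
m = 25 (m = 6*(1 + 4) - 5 = 6*5 - 5 = 30 - 5 = 25)
L = 25
L*R = 25*(-10) = -250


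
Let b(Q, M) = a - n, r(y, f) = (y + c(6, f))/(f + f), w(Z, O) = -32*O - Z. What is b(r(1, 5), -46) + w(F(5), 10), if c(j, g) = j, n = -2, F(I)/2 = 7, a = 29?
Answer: -303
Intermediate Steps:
F(I) = 14 (F(I) = 2*7 = 14)
w(Z, O) = -Z - 32*O
r(y, f) = (6 + y)/(2*f) (r(y, f) = (y + 6)/(f + f) = (6 + y)/((2*f)) = (6 + y)*(1/(2*f)) = (6 + y)/(2*f))
b(Q, M) = 31 (b(Q, M) = 29 - 1*(-2) = 29 + 2 = 31)
b(r(1, 5), -46) + w(F(5), 10) = 31 + (-1*14 - 32*10) = 31 + (-14 - 320) = 31 - 334 = -303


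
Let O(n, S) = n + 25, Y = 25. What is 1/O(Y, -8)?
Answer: 1/50 ≈ 0.020000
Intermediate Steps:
O(n, S) = 25 + n
1/O(Y, -8) = 1/(25 + 25) = 1/50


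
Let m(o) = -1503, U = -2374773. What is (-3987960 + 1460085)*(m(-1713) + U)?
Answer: 6006928693500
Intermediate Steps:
(-3987960 + 1460085)*(m(-1713) + U) = (-3987960 + 1460085)*(-1503 - 2374773) = -2527875*(-2376276) = 6006928693500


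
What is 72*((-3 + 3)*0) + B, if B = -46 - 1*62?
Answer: -108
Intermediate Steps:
B = -108 (B = -46 - 62 = -108)
72*((-3 + 3)*0) + B = 72*((-3 + 3)*0) - 108 = 72*(0*0) - 108 = 72*0 - 108 = 0 - 108 = -108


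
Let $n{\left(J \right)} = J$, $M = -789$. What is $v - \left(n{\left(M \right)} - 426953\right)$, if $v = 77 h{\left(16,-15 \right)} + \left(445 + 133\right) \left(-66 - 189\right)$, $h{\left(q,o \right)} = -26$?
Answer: $278350$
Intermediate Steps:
$v = -149392$ ($v = 77 \left(-26\right) + \left(445 + 133\right) \left(-66 - 189\right) = -2002 + 578 \left(-255\right) = -2002 - 147390 = -149392$)
$v - \left(n{\left(M \right)} - 426953\right) = -149392 - \left(-789 - 426953\right) = -149392 - -427742 = -149392 + 427742 = 278350$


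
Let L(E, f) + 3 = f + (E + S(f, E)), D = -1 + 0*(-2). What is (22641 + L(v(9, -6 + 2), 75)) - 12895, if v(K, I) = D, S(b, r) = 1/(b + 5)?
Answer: 785361/80 ≈ 9817.0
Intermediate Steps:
S(b, r) = 1/(5 + b)
D = -1 (D = -1 + 0 = -1)
v(K, I) = -1
L(E, f) = -3 + E + f + 1/(5 + f) (L(E, f) = -3 + (f + (E + 1/(5 + f))) = -3 + (E + f + 1/(5 + f)) = -3 + E + f + 1/(5 + f))
(22641 + L(v(9, -6 + 2), 75)) - 12895 = (22641 + (1 + (5 + 75)*(-3 - 1 + 75))/(5 + 75)) - 12895 = (22641 + (1 + 80*71)/80) - 12895 = (22641 + (1 + 5680)/80) - 12895 = (22641 + (1/80)*5681) - 12895 = (22641 + 5681/80) - 12895 = 1816961/80 - 12895 = 785361/80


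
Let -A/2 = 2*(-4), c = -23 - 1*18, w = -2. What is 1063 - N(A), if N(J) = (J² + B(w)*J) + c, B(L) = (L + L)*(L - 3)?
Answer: 528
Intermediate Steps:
c = -41 (c = -23 - 18 = -41)
B(L) = 2*L*(-3 + L) (B(L) = (2*L)*(-3 + L) = 2*L*(-3 + L))
A = 16 (A = -4*(-4) = -2*(-8) = 16)
N(J) = -41 + J² + 20*J (N(J) = (J² + (2*(-2)*(-3 - 2))*J) - 41 = (J² + (2*(-2)*(-5))*J) - 41 = (J² + 20*J) - 41 = -41 + J² + 20*J)
1063 - N(A) = 1063 - (-41 + 16² + 20*16) = 1063 - (-41 + 256 + 320) = 1063 - 1*535 = 1063 - 535 = 528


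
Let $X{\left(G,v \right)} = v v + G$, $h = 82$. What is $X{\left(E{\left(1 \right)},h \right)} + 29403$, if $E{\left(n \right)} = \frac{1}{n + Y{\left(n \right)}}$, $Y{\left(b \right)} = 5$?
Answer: $\frac{216763}{6} \approx 36127.0$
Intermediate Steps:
$E{\left(n \right)} = \frac{1}{5 + n}$ ($E{\left(n \right)} = \frac{1}{n + 5} = \frac{1}{5 + n}$)
$X{\left(G,v \right)} = G + v^{2}$ ($X{\left(G,v \right)} = v^{2} + G = G + v^{2}$)
$X{\left(E{\left(1 \right)},h \right)} + 29403 = \left(\frac{1}{5 + 1} + 82^{2}\right) + 29403 = \left(\frac{1}{6} + 6724\right) + 29403 = \frac{40345}{6} + 29403 = \frac{216763}{6}$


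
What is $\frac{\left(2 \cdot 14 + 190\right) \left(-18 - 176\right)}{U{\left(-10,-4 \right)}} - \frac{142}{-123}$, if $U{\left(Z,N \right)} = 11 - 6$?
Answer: $- \frac{5201206}{615} \approx -8457.3$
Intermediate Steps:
$U{\left(Z,N \right)} = 5$
$\frac{\left(2 \cdot 14 + 190\right) \left(-18 - 176\right)}{U{\left(-10,-4 \right)}} - \frac{142}{-123} = \frac{\left(2 \cdot 14 + 190\right) \left(-18 - 176\right)}{5} - \frac{142}{-123} = \left(28 + 190\right) \left(-194\right) \frac{1}{5} - - \frac{142}{123} = 218 \left(-194\right) \frac{1}{5} + \frac{142}{123} = \left(-42292\right) \frac{1}{5} + \frac{142}{123} = - \frac{42292}{5} + \frac{142}{123} = - \frac{5201206}{615}$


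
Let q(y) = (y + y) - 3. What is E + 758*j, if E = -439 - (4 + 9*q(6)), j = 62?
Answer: 46472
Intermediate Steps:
q(y) = -3 + 2*y (q(y) = 2*y - 3 = -3 + 2*y)
E = -524 (E = -439 - (4 + 9*(-3 + 2*6)) = -439 - (4 + 9*(-3 + 12)) = -439 - (4 + 9*9) = -439 - (4 + 81) = -439 - 1*85 = -439 - 85 = -524)
E + 758*j = -524 + 758*62 = -524 + 46996 = 46472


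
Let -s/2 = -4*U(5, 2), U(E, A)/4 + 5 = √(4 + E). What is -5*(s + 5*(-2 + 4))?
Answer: 270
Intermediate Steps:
U(E, A) = -20 + 4*√(4 + E)
s = -64 (s = -(-8)*(-20 + 4*√(4 + 5)) = -(-8)*(-20 + 4*√9) = -(-8)*(-20 + 4*3) = -(-8)*(-20 + 12) = -(-8)*(-8) = -2*32 = -64)
-5*(s + 5*(-2 + 4)) = -5*(-64 + 5*(-2 + 4)) = -5*(-64 + 5*2) = -5*(-64 + 10) = -5*(-54) = 270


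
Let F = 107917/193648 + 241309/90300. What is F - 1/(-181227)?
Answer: 121840652787521/37726314553200 ≈ 3.2296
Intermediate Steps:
F = 2016925369/624514800 (F = 107917*(1/193648) + 241309*(1/90300) = 107917/193648 + 241309/90300 = 2016925369/624514800 ≈ 3.2296)
F - 1/(-181227) = 2016925369/624514800 - 1/(-181227) = 2016925369/624514800 - 1*(-1/181227) = 2016925369/624514800 + 1/181227 = 121840652787521/37726314553200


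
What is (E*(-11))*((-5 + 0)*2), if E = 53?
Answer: 5830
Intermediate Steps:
(E*(-11))*((-5 + 0)*2) = (53*(-11))*((-5 + 0)*2) = -(-2915)*2 = -583*(-10) = 5830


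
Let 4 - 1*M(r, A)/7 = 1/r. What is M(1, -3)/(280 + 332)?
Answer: 7/204 ≈ 0.034314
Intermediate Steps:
M(r, A) = 28 - 7/r
M(1, -3)/(280 + 332) = (28 - 7/1)/(280 + 332) = (28 - 7*1)/612 = (28 - 7)*(1/612) = 21*(1/612) = 7/204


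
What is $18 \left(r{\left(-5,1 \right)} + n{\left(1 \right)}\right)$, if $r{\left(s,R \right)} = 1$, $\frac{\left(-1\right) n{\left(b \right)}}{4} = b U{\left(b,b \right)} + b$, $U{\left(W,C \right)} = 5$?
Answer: $-414$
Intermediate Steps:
$n{\left(b \right)} = - 24 b$ ($n{\left(b \right)} = - 4 \left(b 5 + b\right) = - 4 \left(5 b + b\right) = - 4 \cdot 6 b = - 24 b$)
$18 \left(r{\left(-5,1 \right)} + n{\left(1 \right)}\right) = 18 \left(1 - 24\right) = 18 \left(-23\right) = -414$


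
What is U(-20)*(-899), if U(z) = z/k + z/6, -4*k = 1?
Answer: -206770/3 ≈ -68923.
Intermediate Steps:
k = -1/4 (k = -1/4*1 = -1/4 ≈ -0.25000)
U(z) = -23*z/6 (U(z) = z/(-1/4) + z/6 = z*(-4) + z*(1/6) = -4*z + z/6 = -23*z/6)
U(-20)*(-899) = -23/6*(-20)*(-899) = (230/3)*(-899) = -206770/3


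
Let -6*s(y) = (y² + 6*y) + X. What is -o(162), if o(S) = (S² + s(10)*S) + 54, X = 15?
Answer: -21573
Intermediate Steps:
s(y) = -5/2 - y - y²/6 (s(y) = -((y² + 6*y) + 15)/6 = -(15 + y² + 6*y)/6 = -5/2 - y - y²/6)
o(S) = 54 + S² - 175*S/6 (o(S) = (S² + (-5/2 - 1*10 - ⅙*10²)*S) + 54 = (S² + (-5/2 - 10 - ⅙*100)*S) + 54 = (S² + (-5/2 - 10 - 50/3)*S) + 54 = (S² - 175*S/6) + 54 = 54 + S² - 175*S/6)
-o(162) = -(54 + 162² - 175/6*162) = -(54 + 26244 - 4725) = -1*21573 = -21573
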